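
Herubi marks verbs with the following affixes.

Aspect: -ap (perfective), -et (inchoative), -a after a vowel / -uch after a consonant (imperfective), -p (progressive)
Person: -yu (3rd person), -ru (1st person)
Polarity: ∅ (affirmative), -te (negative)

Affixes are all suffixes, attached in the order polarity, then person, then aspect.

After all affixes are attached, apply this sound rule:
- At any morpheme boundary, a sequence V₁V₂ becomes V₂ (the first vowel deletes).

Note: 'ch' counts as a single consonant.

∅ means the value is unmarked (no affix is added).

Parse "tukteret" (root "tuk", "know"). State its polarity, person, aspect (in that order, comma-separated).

negative, 1st person, inchoative

Segment: tuk-te-ru-et.
polarity: -te → negative.
person: -ru → 1st person.
aspect: -et → inchoative.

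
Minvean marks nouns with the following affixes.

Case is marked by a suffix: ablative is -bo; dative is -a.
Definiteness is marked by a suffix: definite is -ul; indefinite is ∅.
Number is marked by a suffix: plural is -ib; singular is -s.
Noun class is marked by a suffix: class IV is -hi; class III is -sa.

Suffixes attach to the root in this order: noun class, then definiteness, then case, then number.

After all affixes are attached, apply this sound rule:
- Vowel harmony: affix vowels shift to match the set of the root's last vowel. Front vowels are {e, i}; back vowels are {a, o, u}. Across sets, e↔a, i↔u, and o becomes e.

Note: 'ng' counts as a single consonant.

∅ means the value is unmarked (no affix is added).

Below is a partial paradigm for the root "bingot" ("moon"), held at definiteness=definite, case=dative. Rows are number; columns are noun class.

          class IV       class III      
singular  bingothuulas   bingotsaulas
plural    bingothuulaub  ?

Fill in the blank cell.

Attach noun class class III -sa → bingotsa.
Attach definiteness definite -ul → bingotsaul.
Attach case dative -a → bingotsaula.
Attach number plural -ib → bingotsaulaib.
Apply vowel harmony: bingotsaulaib → bingotsaulaub.

bingotsaulaub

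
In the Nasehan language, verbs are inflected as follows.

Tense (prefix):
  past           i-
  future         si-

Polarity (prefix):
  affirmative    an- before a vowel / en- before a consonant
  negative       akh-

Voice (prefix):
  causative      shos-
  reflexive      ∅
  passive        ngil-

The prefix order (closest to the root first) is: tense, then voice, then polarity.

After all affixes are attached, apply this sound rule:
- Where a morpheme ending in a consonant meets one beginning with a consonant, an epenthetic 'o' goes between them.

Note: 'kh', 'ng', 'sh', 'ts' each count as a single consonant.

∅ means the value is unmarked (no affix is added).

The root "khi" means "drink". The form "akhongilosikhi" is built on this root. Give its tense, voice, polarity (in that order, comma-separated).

future, passive, negative

Segment: akh-ngil-si-khi.
tense: si- → future.
voice: ngil- → passive.
polarity: akh- → negative.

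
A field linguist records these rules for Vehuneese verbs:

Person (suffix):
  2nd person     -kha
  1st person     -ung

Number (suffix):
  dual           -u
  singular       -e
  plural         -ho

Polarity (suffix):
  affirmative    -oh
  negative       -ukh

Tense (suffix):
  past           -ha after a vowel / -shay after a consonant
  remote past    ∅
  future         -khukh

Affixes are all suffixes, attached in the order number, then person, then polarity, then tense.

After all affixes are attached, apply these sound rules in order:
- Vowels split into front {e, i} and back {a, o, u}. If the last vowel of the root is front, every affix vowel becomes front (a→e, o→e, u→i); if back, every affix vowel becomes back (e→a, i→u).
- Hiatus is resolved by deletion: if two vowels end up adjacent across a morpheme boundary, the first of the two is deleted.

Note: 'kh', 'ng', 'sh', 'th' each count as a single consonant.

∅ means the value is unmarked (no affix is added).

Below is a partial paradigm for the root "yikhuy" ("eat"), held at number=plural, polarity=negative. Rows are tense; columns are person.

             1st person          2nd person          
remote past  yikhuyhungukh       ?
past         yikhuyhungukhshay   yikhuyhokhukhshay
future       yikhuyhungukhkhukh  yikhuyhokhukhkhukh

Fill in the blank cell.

Attach number plural -ho → yikhuyho.
Attach person 2nd person -kha → yikhuyhokha.
Attach polarity negative -ukh → yikhuyhokhaukh.
tense = remote past: zero marking, form stays yikhuyhokhaukh.
Vowel harmony: no change.
Apply vowel deletion: yikhuyhokhaukh → yikhuyhokhukh.

yikhuyhokhukh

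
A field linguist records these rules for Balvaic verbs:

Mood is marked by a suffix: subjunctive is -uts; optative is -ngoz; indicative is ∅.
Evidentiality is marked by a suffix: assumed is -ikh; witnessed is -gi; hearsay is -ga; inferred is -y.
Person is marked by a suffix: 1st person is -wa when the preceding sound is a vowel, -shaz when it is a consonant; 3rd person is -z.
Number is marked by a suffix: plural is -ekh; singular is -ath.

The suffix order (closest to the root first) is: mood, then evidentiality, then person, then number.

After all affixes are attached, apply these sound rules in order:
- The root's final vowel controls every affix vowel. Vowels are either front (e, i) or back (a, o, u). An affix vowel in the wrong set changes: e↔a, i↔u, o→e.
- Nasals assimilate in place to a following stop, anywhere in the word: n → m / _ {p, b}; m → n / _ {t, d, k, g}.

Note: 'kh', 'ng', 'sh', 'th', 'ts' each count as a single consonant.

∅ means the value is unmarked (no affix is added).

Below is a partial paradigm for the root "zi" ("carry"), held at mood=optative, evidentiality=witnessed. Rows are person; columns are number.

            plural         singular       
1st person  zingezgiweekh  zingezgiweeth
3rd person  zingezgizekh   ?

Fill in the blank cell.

Attach mood optative -ngoz → zingoz.
Attach evidentiality witnessed -gi → zingozgi.
Attach person 3rd person -z → zingozgiz.
Attach number singular -ath → zingozgizath.
Apply vowel harmony: zingozgizath → zingezgizeth.
Nasal assimilation: no change.

zingezgizeth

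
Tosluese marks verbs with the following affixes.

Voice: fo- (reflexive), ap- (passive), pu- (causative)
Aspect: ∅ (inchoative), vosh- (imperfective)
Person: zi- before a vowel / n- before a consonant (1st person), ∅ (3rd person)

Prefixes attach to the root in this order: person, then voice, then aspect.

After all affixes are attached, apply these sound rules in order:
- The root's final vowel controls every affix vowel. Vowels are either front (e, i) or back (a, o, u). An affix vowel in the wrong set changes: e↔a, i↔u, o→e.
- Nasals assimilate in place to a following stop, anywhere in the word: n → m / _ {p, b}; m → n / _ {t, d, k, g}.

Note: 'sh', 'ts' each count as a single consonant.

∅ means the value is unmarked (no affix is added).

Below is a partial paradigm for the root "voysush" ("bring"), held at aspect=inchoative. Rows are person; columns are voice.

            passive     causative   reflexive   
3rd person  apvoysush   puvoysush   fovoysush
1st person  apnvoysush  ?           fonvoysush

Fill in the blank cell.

Attach person 1st person n- (before consonant 'v') → nvoysush.
Attach voice causative pu- → punvoysush.
aspect = inchoative: zero marking, form stays punvoysush.
Vowel harmony: no change.
Nasal assimilation: no change.

punvoysush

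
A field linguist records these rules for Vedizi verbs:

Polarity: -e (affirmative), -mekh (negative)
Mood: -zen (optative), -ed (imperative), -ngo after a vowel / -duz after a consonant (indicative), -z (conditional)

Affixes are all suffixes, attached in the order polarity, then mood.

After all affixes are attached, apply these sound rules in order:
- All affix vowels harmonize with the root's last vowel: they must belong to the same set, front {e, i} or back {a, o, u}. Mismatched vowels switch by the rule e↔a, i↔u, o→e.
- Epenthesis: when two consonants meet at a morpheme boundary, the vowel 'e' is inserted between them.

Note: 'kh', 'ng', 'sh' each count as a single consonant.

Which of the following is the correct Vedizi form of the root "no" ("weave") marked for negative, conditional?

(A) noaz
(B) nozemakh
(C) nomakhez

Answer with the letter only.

Attach polarity negative -mekh → nomekh.
Attach mood conditional -z → nomekhz.
Apply vowel harmony: nomekhz → nomakhz.
Apply epenthesis: nomakhz → nomakhez.
So the correct form is nomakhez, option (C).
(B) nozemakh is wrong: it has the affixes in the wrong order.
(A) noaz is wrong: it uses affirmative instead of negative for polarity.

C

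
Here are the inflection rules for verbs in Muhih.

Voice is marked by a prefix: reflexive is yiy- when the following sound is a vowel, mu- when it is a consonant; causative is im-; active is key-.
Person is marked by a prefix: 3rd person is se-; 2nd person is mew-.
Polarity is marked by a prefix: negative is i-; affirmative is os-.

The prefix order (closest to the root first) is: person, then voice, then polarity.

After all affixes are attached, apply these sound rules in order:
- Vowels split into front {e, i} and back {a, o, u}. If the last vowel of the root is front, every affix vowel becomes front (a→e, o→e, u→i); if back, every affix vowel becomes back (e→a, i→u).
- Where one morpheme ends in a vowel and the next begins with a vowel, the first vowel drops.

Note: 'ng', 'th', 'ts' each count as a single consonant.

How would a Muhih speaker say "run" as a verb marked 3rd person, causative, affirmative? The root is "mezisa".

osumsamezisa

Attach person 3rd person se- → semezisa.
Attach voice causative im- → imsemezisa.
Attach polarity affirmative os- → osimsemezisa.
Apply vowel harmony: osimsemezisa → osumsamezisa.
Vowel deletion: no change.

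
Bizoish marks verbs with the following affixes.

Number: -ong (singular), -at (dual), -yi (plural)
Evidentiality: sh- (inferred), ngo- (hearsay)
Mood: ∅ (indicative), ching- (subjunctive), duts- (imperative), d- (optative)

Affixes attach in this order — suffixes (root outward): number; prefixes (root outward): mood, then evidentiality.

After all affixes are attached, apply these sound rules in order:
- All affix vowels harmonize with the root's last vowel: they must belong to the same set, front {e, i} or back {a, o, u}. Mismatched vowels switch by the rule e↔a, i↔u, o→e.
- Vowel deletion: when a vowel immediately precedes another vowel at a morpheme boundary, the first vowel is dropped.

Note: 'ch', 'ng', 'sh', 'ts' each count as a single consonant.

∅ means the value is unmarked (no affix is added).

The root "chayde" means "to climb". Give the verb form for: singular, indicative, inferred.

shchaydeng

mood = indicative: zero marking, form stays chayde.
Attach number singular -ong → chaydeong.
Attach evidentiality inferred sh- → shchaydeong.
Apply vowel harmony: shchaydeong → shchaydeeng.
Apply vowel deletion: shchaydeeng → shchaydeng.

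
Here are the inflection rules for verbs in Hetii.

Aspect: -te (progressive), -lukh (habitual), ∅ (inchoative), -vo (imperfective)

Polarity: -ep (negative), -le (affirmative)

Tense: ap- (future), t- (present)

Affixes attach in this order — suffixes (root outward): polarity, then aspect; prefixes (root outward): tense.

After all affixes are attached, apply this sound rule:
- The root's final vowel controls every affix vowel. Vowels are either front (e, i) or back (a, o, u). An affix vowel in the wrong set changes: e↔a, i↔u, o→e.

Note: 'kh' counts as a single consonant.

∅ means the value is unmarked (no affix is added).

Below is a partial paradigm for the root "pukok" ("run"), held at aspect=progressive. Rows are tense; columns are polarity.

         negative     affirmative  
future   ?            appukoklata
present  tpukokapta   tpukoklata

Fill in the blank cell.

Attach tense future ap- → appukok.
Attach polarity negative -ep → appukokep.
Attach aspect progressive -te → appukokepte.
Apply vowel harmony: appukokepte → appukokapta.

appukokapta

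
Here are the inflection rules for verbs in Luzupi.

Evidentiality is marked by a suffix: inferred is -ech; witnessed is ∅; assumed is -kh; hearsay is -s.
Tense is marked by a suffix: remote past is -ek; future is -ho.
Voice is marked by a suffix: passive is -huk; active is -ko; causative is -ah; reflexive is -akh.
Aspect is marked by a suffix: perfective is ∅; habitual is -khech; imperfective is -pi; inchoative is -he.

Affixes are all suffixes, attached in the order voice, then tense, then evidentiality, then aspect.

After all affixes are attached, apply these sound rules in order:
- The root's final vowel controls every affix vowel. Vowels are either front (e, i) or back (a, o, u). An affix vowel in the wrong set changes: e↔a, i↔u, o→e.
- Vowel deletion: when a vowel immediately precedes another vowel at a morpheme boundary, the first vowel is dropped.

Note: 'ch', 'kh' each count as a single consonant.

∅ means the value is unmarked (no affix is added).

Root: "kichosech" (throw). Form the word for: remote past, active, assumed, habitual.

Attach voice active -ko → kichosechko.
Attach tense remote past -ek → kichosechkoek.
Attach evidentiality assumed -kh → kichosechkoekkh.
Attach aspect habitual -khech → kichosechkoekkhkhech.
Apply vowel harmony: kichosechkoekkhkhech → kichosechkeekkhkhech.
Apply vowel deletion: kichosechkeekkhkhech → kichosechkekkhkhech.

kichosechkekkhkhech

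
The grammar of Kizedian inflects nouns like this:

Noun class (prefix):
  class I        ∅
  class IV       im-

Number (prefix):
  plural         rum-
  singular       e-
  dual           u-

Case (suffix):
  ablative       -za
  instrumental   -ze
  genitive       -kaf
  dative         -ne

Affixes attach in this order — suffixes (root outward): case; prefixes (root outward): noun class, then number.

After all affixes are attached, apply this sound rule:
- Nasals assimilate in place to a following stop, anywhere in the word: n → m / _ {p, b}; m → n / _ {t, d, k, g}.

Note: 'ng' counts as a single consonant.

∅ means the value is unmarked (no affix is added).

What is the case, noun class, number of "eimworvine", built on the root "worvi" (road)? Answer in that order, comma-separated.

dative, class IV, singular

Segment: e-im-worvi-ne.
case: -ne → dative.
noun class: im- → class IV.
number: e- → singular.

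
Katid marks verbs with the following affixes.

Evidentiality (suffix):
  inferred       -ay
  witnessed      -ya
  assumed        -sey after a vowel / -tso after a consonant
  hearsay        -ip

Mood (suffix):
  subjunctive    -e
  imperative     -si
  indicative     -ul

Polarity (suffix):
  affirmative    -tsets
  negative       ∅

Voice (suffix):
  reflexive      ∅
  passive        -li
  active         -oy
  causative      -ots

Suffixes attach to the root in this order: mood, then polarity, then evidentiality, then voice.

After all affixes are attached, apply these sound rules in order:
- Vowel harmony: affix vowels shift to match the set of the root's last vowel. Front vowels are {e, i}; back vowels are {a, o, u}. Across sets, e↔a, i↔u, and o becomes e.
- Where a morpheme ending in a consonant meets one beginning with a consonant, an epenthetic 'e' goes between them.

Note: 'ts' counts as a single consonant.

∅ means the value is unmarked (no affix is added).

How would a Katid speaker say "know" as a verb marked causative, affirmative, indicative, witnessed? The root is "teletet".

Attach mood indicative -ul → teletetul.
Attach polarity affirmative -tsets → teletetultsets.
Attach evidentiality witnessed -ya → teletetultsetsya.
Attach voice causative -ots → teletetultsetsyaots.
Apply vowel harmony: teletetultsetsyaots → teletetiltsetsyeets.
Apply epenthesis: teletetiltsetsyeets → teletetiletsetseyeets.

teletetiletsetseyeets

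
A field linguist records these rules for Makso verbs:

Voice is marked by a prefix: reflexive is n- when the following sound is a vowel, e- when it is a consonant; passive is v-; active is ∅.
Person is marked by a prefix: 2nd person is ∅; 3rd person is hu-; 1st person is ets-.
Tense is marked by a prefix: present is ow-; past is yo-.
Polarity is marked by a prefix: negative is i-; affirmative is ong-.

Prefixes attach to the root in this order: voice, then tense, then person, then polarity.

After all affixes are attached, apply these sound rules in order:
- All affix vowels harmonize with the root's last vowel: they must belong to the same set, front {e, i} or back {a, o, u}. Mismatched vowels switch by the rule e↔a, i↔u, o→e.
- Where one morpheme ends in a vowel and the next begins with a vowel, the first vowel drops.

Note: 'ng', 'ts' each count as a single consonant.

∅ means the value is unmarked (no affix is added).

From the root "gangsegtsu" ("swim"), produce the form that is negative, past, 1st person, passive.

Attach voice passive v- → vgangsegtsu.
Attach tense past yo- → yovgangsegtsu.
Attach person 1st person ets- → etsyovgangsegtsu.
Attach polarity negative i- → ietsyovgangsegtsu.
Apply vowel harmony: ietsyovgangsegtsu → uatsyovgangsegtsu.
Apply vowel deletion: uatsyovgangsegtsu → atsyovgangsegtsu.

atsyovgangsegtsu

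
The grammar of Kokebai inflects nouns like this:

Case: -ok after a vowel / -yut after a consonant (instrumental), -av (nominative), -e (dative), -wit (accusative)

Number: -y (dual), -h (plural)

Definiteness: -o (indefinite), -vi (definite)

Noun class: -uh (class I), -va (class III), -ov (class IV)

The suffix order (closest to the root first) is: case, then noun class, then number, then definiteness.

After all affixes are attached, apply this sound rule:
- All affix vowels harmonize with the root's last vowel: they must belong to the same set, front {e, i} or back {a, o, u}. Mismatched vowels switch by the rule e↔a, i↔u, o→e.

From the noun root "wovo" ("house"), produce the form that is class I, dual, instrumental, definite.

Attach case instrumental -ok (after vowel 'o') → wovook.
Attach noun class class I -uh → wovookuh.
Attach number dual -y → wovookuhy.
Attach definiteness definite -vi → wovookuhyvi.
Apply vowel harmony: wovookuhyvi → wovookuhyvu.

wovookuhyvu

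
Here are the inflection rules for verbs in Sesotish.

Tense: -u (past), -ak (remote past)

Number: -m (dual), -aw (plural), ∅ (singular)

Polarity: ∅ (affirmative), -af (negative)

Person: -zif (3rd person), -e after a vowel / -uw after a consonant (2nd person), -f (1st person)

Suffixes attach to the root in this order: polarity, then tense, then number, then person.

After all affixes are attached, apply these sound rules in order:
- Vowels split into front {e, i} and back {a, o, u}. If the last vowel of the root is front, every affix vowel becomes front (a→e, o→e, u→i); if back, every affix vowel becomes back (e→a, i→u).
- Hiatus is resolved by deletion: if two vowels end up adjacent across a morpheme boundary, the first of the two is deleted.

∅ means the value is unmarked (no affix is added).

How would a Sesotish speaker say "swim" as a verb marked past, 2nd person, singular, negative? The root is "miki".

mikefe

Attach polarity negative -af → mikiaf.
Attach tense past -u → mikiafu.
number = singular: zero marking, form stays mikiafu.
Attach person 2nd person -e (after vowel 'u') → mikiafue.
Apply vowel harmony: mikiafue → mikiefie.
Apply vowel deletion: mikiefie → mikefe.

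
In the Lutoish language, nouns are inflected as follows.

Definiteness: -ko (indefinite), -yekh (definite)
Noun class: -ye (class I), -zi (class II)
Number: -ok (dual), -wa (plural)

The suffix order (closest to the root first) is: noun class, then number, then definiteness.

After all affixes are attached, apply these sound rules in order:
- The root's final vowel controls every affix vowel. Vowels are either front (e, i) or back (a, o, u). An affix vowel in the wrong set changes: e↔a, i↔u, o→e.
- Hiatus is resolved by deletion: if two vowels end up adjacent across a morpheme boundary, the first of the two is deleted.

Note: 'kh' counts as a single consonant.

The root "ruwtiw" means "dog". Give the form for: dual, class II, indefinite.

ruwtiwzekke

Attach noun class class II -zi → ruwtiwzi.
Attach number dual -ok → ruwtiwziok.
Attach definiteness indefinite -ko → ruwtiwziokko.
Apply vowel harmony: ruwtiwziokko → ruwtiwziekke.
Apply vowel deletion: ruwtiwziekke → ruwtiwzekke.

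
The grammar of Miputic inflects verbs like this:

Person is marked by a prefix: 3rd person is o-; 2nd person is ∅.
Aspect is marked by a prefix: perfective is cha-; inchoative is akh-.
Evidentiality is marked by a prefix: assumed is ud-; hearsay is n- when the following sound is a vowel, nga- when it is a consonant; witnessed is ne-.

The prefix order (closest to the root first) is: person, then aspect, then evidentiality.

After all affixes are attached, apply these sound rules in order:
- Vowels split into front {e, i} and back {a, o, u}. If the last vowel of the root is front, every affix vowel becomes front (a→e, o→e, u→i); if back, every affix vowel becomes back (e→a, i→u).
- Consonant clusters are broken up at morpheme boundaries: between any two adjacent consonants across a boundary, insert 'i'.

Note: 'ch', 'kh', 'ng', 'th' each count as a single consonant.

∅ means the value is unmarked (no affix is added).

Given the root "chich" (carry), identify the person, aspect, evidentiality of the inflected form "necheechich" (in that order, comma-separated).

Segment: ne-cha-o-chich.
person: o- → 3rd person.
aspect: cha- → perfective.
evidentiality: ne- → witnessed.

3rd person, perfective, witnessed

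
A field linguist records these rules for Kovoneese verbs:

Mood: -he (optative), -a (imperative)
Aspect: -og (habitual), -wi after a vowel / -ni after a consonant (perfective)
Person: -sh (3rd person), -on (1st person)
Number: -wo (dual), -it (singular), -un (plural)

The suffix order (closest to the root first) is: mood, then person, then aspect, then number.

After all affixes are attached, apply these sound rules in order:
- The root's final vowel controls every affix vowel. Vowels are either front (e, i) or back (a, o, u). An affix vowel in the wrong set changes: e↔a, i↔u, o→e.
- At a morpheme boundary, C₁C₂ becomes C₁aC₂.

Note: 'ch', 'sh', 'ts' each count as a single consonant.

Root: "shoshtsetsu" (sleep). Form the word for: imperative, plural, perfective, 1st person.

Attach mood imperative -a → shoshtsetsua.
Attach person 1st person -on → shoshtsetsuaon.
Attach aspect perfective -ni (after consonant 'n') → shoshtsetsuaonni.
Attach number plural -un → shoshtsetsuaonniun.
Apply vowel harmony: shoshtsetsuaonniun → shoshtsetsuaonnuun.
Apply epenthesis: shoshtsetsuaonnuun → shoshtsetsuaonanuun.

shoshtsetsuaonanuun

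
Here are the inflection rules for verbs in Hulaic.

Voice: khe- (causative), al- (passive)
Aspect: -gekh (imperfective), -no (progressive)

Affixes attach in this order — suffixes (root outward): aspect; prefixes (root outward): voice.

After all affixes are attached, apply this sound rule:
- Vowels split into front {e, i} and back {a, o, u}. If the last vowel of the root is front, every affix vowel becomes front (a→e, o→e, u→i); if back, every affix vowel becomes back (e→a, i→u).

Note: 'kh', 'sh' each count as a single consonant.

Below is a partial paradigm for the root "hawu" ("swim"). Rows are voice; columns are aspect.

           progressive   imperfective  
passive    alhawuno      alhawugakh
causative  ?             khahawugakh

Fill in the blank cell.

Attach voice causative khe- → khehawu.
Attach aspect progressive -no → khehawuno.
Apply vowel harmony: khehawuno → khahawuno.

khahawuno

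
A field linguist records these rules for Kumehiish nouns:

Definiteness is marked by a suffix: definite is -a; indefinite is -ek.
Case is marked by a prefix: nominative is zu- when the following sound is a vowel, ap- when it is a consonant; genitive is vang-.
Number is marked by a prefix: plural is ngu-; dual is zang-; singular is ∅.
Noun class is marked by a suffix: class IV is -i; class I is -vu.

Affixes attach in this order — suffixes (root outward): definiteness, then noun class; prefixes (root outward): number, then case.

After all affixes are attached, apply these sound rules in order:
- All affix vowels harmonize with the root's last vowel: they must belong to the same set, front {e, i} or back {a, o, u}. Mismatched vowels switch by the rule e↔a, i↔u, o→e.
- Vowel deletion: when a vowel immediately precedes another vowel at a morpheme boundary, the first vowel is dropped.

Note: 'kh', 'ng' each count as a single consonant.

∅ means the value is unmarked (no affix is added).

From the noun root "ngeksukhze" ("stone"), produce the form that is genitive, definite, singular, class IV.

vengngeksukhzi

Attach definiteness definite -a → ngeksukhzea.
number = singular: zero marking, form stays ngeksukhzea.
Attach case genitive vang- → vangngeksukhzea.
Attach noun class class IV -i → vangngeksukhzeai.
Apply vowel harmony: vangngeksukhzeai → vengngeksukhzeei.
Apply vowel deletion: vengngeksukhzeei → vengngeksukhzi.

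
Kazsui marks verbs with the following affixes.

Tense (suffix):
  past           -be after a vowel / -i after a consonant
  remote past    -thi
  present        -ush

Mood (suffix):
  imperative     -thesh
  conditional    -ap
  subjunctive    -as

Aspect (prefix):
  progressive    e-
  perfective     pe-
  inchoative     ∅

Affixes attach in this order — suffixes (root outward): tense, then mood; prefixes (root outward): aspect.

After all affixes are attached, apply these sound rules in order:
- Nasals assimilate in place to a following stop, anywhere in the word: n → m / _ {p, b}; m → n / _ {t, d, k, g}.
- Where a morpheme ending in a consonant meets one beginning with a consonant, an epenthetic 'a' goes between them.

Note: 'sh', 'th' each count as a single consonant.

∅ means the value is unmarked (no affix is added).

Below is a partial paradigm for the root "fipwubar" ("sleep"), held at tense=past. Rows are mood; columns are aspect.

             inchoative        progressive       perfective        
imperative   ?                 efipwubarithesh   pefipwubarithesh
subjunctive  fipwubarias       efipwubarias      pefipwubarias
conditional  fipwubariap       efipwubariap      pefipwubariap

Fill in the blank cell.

fipwubarithesh

Attach tense past -i (after consonant 'r') → fipwubari.
aspect = inchoative: zero marking, form stays fipwubari.
Attach mood imperative -thesh → fipwubarithesh.
Nasal assimilation: no change.
Epenthesis: no change.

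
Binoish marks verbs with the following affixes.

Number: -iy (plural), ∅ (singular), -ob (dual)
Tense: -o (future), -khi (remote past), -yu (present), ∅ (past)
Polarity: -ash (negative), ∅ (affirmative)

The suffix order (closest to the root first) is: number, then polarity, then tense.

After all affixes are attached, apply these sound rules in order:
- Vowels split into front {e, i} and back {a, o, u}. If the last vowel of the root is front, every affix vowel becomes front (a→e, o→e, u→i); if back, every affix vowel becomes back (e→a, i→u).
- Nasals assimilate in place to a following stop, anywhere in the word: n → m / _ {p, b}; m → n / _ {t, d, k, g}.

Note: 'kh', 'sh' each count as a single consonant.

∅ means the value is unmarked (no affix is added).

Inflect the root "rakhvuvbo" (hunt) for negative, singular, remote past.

number = singular: zero marking, form stays rakhvuvbo.
Attach polarity negative -ash → rakhvuvboash.
Attach tense remote past -khi → rakhvuvboashkhi.
Apply vowel harmony: rakhvuvboashkhi → rakhvuvboashkhu.
Nasal assimilation: no change.

rakhvuvboashkhu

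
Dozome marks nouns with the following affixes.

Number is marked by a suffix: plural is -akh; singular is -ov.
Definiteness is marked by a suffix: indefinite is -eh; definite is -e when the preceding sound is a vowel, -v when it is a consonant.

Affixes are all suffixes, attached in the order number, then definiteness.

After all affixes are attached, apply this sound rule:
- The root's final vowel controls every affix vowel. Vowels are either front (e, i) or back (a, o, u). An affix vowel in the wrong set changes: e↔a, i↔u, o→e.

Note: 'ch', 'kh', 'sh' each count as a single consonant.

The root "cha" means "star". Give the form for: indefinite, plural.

chaakhah

Attach number plural -akh → chaakh.
Attach definiteness indefinite -eh → chaakheh.
Apply vowel harmony: chaakheh → chaakhah.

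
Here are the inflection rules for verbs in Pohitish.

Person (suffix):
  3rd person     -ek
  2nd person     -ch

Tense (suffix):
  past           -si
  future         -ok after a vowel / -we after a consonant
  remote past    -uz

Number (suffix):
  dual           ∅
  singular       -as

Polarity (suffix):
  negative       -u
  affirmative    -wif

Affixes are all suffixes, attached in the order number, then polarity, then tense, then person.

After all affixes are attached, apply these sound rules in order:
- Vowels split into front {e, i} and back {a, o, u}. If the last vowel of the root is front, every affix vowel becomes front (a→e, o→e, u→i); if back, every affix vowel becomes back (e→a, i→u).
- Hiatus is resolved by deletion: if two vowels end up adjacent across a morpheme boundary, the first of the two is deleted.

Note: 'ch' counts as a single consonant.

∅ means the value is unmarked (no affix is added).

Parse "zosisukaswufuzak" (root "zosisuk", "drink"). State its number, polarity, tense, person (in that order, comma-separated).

Segment: zosisuk-as-wif-uz-ek.
number: -as → singular.
polarity: -wif → affirmative.
tense: -uz → remote past.
person: -ek → 3rd person.

singular, affirmative, remote past, 3rd person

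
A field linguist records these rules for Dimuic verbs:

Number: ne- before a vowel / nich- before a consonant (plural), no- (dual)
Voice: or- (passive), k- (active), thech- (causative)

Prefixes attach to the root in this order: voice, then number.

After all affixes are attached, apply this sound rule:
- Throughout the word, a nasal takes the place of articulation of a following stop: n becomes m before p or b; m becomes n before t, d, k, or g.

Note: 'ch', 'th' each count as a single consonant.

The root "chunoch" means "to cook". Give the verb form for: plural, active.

nichkchunoch

Attach voice active k- → kchunoch.
Attach number plural nich- (before consonant 'k') → nichkchunoch.
Nasal assimilation: no change.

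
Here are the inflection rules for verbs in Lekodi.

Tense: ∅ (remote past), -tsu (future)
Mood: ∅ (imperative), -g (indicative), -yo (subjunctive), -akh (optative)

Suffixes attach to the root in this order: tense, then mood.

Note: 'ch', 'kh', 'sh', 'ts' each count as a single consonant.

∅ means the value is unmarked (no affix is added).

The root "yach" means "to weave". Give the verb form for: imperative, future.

Attach tense future -tsu → yachtsu.
mood = imperative: zero marking, form stays yachtsu.

yachtsu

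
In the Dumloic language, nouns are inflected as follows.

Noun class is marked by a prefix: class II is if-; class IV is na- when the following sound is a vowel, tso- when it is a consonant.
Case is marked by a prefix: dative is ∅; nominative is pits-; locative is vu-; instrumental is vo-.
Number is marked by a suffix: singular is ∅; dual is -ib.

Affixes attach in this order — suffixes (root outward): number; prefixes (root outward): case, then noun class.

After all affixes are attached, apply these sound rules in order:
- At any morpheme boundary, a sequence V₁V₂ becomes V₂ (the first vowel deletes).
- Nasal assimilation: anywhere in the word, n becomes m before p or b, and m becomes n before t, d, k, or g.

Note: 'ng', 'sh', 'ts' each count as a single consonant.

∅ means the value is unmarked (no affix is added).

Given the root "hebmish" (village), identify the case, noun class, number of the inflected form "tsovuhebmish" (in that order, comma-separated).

locative, class IV, singular

Segment: tso-vu-hebmish.
case: vu- → locative.
noun class: na/tso- → class IV.
number: ∅ → singular.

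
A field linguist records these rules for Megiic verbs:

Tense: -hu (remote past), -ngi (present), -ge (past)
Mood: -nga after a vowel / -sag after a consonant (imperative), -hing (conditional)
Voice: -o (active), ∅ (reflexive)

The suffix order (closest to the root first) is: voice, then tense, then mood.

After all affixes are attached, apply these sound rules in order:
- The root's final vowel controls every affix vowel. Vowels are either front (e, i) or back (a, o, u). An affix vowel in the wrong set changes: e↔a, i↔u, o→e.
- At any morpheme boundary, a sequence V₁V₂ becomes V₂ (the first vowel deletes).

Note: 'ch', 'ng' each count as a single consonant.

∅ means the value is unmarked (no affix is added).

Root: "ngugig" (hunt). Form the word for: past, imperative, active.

ngugigegenge

Attach voice active -o → ngugigo.
Attach tense past -ge → ngugigoge.
Attach mood imperative -nga (after vowel 'e') → ngugigogenga.
Apply vowel harmony: ngugigogenga → ngugigegenge.
Vowel deletion: no change.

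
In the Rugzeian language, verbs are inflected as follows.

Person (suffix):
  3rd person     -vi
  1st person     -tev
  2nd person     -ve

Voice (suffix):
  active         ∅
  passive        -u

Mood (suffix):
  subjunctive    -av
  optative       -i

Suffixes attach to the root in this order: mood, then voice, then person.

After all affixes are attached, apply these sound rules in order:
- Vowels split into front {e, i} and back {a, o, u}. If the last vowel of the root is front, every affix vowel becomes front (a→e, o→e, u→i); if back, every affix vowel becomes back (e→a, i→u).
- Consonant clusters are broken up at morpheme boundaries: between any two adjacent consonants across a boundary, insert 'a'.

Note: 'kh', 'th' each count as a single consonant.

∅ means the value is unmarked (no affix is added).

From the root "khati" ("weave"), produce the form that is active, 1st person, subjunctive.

khatievatev

Attach mood subjunctive -av → khatiav.
voice = active: zero marking, form stays khatiav.
Attach person 1st person -tev → khatiavtev.
Apply vowel harmony: khatiavtev → khatievtev.
Apply epenthesis: khatievtev → khatievatev.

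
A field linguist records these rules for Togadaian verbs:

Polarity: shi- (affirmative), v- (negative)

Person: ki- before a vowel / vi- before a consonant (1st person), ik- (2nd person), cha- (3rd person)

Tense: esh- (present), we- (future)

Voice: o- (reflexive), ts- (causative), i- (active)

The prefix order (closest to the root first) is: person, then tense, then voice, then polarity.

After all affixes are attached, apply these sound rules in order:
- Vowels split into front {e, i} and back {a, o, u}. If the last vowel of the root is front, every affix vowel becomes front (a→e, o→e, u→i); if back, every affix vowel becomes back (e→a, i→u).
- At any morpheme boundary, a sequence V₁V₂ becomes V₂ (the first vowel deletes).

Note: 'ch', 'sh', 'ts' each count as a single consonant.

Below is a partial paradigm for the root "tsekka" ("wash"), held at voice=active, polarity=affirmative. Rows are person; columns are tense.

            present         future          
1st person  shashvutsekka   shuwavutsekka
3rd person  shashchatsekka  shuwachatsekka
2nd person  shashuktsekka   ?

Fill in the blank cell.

Attach person 2nd person ik- → iktsekka.
Attach tense future we- → weiktsekka.
Attach voice active i- → iweiktsekka.
Attach polarity affirmative shi- → shiiweiktsekka.
Apply vowel harmony: shiiweiktsekka → shuuwauktsekka.
Apply vowel deletion: shuuwauktsekka → shuwuktsekka.

shuwuktsekka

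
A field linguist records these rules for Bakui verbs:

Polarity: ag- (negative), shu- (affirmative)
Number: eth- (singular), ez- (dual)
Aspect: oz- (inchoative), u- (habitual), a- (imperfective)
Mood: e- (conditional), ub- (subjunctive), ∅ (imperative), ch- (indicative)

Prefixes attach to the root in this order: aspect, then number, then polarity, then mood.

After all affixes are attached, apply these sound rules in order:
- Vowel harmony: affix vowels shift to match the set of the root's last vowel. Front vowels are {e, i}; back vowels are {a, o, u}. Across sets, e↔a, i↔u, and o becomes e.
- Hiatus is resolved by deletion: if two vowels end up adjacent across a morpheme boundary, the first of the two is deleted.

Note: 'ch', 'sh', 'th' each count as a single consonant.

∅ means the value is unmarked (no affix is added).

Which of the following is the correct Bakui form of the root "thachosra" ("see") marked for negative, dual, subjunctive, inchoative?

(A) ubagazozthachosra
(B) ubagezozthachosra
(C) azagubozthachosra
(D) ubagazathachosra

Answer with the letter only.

A

Attach aspect inchoative oz- → ozthachosra.
Attach number dual ez- → ezozthachosra.
Attach polarity negative ag- → agezozthachosra.
Attach mood subjunctive ub- → ubagezozthachosra.
Apply vowel harmony: ubagezozthachosra → ubagazozthachosra.
Vowel deletion: no change.
So the correct form is ubagazozthachosra, option (A).
(B) ubagezozthachosra is wrong: it fails to apply the sound rule(s).
(C) azagubozthachosra is wrong: it has the affixes in the wrong order.
(D) ubagazathachosra is wrong: it uses imperfective instead of inchoative for aspect.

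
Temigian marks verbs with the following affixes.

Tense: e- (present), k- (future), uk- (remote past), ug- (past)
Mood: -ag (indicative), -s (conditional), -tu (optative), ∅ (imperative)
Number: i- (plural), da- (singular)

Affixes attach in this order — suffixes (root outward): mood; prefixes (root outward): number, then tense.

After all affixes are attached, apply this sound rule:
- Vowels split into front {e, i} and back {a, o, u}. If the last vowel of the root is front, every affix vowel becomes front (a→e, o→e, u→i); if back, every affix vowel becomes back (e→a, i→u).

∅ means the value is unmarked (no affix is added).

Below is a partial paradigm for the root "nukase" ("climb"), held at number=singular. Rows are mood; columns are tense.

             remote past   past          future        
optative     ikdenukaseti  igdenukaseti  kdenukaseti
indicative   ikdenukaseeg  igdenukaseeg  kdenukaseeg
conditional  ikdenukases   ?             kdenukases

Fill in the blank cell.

Attach mood conditional -s → nukases.
Attach number singular da- → danukases.
Attach tense past ug- → ugdanukases.
Apply vowel harmony: ugdanukases → igdenukases.

igdenukases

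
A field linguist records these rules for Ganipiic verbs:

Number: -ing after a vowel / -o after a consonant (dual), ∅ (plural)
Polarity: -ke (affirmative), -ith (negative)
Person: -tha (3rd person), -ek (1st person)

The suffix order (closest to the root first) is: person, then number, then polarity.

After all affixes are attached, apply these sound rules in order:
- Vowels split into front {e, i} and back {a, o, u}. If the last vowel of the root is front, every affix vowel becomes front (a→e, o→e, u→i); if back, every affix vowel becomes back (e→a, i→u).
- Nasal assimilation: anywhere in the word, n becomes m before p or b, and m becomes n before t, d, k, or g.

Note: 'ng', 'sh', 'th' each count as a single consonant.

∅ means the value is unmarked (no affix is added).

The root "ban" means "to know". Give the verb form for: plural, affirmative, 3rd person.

Attach person 3rd person -tha → bantha.
number = plural: zero marking, form stays bantha.
Attach polarity affirmative -ke → banthake.
Apply vowel harmony: banthake → banthaka.
Nasal assimilation: no change.

banthaka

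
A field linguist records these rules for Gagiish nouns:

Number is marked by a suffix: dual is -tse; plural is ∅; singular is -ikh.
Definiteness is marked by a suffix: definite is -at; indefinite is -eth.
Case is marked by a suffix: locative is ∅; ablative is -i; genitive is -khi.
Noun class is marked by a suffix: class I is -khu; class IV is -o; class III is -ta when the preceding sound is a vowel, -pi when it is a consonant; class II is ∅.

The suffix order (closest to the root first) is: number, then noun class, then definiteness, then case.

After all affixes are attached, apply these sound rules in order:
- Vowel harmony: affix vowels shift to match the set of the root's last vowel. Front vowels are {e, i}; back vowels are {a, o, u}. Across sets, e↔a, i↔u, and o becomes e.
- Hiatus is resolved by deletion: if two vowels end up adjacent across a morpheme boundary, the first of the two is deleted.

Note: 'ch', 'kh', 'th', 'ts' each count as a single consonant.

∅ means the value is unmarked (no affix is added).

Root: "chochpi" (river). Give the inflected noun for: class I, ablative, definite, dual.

Attach number dual -tse → chochpitse.
Attach noun class class I -khu → chochpitsekhu.
Attach definiteness definite -at → chochpitsekhuat.
Attach case ablative -i → chochpitsekhuati.
Apply vowel harmony: chochpitsekhuati → chochpitsekhieti.
Apply vowel deletion: chochpitsekhieti → chochpitsekheti.

chochpitsekheti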